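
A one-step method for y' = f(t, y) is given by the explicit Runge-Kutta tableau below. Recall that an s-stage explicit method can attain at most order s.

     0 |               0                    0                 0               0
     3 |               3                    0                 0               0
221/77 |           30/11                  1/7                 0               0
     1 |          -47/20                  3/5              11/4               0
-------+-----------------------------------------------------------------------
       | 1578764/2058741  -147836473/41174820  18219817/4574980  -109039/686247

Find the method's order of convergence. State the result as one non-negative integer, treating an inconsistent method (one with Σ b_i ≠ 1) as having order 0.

3

b = (1578764/2058741, -147836473/41174820, 18219817/4574980, -109039/686247)
c = (0, 3, 221/77, 1)
Ac = (0, 0, 3/7, 1357/140)
Σ b_i: 1578764/2058741·1 + (-147836473/41174820)·1 + 18219817/4574980·1 + (-109039/686247)·1 = 1 ✓
b·c: (-147836473/41174820)·3 + 18219817/4574980·221/77 + (-109039/686247)·1 = 1/2 ✓
b·c²: (-147836473/41174820)·9 + 18219817/4574980·48841/5929 + (-109039/686247)·1 = 1/3 ✓
b·Ac: 18219817/4574980·3/7 + (-109039/686247)·1357/140 = 1/6 ✓
b·c³: (-147836473/41174820)·27 + 18219817/4574980·10793861/456533 + (-109039/686247)·1 = -44428447/15097434 ≠ 1/4 ⇒ order 3.
b·(c∘Ac): 18219817/4574980·663/539 + (-109039/686247)·1357/140 = 23048089/6862470 ≠ 1/8
b·Ac²: 18219817/4574980·9/7 + (-109039/686247)·302417/10780 = 35026802/52841019 ≠ 1/12
b·A²c: (-109039/686247)·33/28 = -171347/914996 ≠ 1/24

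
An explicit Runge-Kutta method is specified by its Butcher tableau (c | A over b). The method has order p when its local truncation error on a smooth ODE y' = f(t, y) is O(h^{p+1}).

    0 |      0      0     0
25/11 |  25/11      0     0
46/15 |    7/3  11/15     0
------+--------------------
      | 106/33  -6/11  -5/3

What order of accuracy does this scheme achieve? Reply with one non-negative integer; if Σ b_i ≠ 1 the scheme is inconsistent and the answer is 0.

b = (106/33, -6/11, -5/3)
c = (0, 25/11, 46/15)
Ac = (0, 0, 5/3)
Σ b_i: 106/33·1 + (-6/11)·1 + (-5/3)·1 = 1 ✓
b·c: (-6/11)·25/11 + (-5/3)·46/15 = -6916/1089 ≠ 1/2 ⇒ order 1.

1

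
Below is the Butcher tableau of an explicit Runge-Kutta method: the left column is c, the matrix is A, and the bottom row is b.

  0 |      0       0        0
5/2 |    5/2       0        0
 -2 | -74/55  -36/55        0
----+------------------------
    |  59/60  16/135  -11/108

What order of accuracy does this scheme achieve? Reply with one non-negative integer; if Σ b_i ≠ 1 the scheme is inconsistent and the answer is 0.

b = (59/60, 16/135, -11/108)
c = (0, 5/2, -2)
Ac = (0, 0, -18/11)
Σ b_i: 59/60·1 + 16/135·1 + (-11/108)·1 = 1 ✓
b·c: 16/135·5/2 + (-11/108)·(-2) = 1/2 ✓
b·c²: 16/135·25/4 + (-11/108)·4 = 1/3 ✓
b·Ac: (-11/108)·(-18/11) = 1/6 ✓; 3 stages ⇒ order 3.

3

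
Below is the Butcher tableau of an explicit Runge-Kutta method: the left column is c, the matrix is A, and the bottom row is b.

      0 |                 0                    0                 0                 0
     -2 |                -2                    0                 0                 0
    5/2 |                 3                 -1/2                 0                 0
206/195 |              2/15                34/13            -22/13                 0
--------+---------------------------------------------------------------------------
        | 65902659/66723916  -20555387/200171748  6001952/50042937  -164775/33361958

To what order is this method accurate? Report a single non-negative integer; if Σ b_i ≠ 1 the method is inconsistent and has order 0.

3

b = (65902659/66723916, -20555387/200171748, 6001952/50042937, -164775/33361958)
c = (0, -2, 5/2, 206/195)
Ac = (0, 0, 1, -123/13)
Σ b_i: 65902659/66723916·1 + (-20555387/200171748)·1 + 6001952/50042937·1 + (-164775/33361958)·1 = 1 ✓
b·c: (-20555387/200171748)·(-2) + 6001952/50042937·5/2 + (-164775/33361958)·206/195 = 1/2 ✓
b·c²: (-20555387/200171748)·4 + 6001952/50042937·25/4 + (-164775/33361958)·42436/38025 = 1/3 ✓
b·Ac: 6001952/50042937·1 + (-164775/33361958)·(-123/13) = 1/6 ✓
b·c³: (-20555387/200171748)·(-8) + 6001952/50042937·125/8 + (-164775/33361958)·8741816/7414875 = 2018998202/750644055 ≠ 1/4 ⇒ order 3.
b·(c∘Ac): 6001952/50042937·5/2 + (-164775/33361958)·(-8446/845) = 17475335/50042937 ≠ 1/8
b·Ac²: 6001952/50042937·(-2) + (-164775/33361958)·(-3/26) = -47901541/200171748 ≠ 1/12
b·A²c: (-164775/33361958)·(-22/13) = 139425/16680979 ≠ 1/24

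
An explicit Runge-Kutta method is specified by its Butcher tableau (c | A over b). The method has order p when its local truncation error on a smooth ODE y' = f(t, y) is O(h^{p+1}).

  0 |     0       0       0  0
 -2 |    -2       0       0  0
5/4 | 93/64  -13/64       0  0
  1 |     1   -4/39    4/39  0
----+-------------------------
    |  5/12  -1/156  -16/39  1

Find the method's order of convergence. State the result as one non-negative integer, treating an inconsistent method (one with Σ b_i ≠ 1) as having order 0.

4

b = (5/12, -1/156, -16/39, 1)
c = (0, -2, 5/4, 1)
Ac = (0, 0, 13/32, 1/3)
Σ b_i: 5/12·1 + (-1/156)·1 + (-16/39)·1 + 1·1 = 1 ✓
b·c: (-1/156)·(-2) + (-16/39)·5/4 + 1·1 = 1/2 ✓
b·c²: (-1/156)·4 + (-16/39)·25/16 + 1·1 = 1/3 ✓
b·Ac: (-16/39)·13/32 + 1·1/3 = 1/6 ✓
b·c³: (-1/156)·(-8) + (-16/39)·125/64 + 1·1 = 1/4 ✓
b·(c∘Ac): (-16/39)·65/128 + 1·1/3 = 1/8 ✓
b·Ac²: (-16/39)·(-13/16) + 1·(-1/4) = 1/12 ✓
b·A²c: 1·1/24 = 1/24 ✓; 4 stages ⇒ order 4.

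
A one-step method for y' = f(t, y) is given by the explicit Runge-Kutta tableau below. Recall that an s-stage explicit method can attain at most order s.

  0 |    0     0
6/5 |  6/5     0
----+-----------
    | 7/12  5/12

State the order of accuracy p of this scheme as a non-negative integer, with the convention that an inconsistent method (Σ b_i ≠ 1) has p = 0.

b = (7/12, 5/12)
c = (0, 6/5)
Σ b_i: 7/12·1 + 5/12·1 = 1 ✓
b·c: 5/12·6/5 = 1/2 ✓; 2 stages ⇒ order 2.

2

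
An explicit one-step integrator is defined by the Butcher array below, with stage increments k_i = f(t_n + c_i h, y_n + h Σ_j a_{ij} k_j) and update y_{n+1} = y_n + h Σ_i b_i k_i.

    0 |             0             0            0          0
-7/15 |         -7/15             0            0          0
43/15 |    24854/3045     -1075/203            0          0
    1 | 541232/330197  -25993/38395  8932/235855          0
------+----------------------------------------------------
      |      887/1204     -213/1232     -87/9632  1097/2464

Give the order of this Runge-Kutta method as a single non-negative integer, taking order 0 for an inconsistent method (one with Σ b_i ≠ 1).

b = (887/1204, -213/1232, -87/9632, 1097/2464)
c = (0, -7/15, 43/15, 1)
Ac = (0, 0, 215/87, 1397/3291)
Σ b_i: 887/1204·1 + (-213/1232)·1 + (-87/9632)·1 + 1097/2464·1 = 1 ✓
b·c: (-213/1232)·(-7/15) + (-87/9632)·43/15 + 1097/2464·1 = 1/2 ✓
b·c²: (-213/1232)·49/225 + (-87/9632)·1849/225 + 1097/2464·1 = 1/3 ✓
b·Ac: (-87/9632)·215/87 + 1097/2464·1397/3291 = 1/6 ✓
b·c³: (-213/1232)·(-343/3375) + (-87/9632)·79507/3375 + 1097/2464·1 = 1/4 ✓
b·(c∘Ac): (-87/9632)·1849/261 + 1097/2464·1397/3291 = 1/8 ✓
b·Ac²: (-87/9632)·(-301/261) + 1097/2464·539/3291 = 1/12 ✓
b·A²c: 1097/2464·308/3291 = 1/24 ✓; 4 stages ⇒ order 4.

4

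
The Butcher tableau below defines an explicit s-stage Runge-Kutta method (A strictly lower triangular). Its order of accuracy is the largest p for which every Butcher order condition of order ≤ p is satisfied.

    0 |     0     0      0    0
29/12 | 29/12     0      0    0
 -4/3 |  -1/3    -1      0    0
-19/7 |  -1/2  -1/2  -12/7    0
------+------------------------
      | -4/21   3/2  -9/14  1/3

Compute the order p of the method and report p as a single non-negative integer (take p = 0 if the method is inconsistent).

1

b = (-4/21, 3/2, -9/14, 1/3)
c = (0, 29/12, -4/3, -19/7)
Ac = (0, 0, -29/12, 181/168)
Σ b_i: (-4/21)·1 + 3/2·1 + (-9/14)·1 + 1/3·1 = 1 ✓
b·c: 3/2·29/12 + (-9/14)·(-4/3) + 1/3·(-19/7) = 601/168 ≠ 1/2 ⇒ order 1.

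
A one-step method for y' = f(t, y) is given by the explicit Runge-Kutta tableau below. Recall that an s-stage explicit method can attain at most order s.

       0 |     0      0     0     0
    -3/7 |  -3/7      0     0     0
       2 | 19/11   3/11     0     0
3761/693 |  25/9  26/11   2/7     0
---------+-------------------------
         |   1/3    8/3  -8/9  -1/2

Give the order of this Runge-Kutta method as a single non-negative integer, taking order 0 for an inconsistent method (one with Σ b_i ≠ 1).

0

b = (1/3, 8/3, -8/9, -1/2)
c = (0, -3/7, 2, 3761/693)
Ac = (0, 0, -9/77, -34/77)
Σ b_i: 1/3·1 + 8/3·1 + (-8/9)·1 + (-1/2)·1 = 29/18 ≠ 1 ⇒ order 0.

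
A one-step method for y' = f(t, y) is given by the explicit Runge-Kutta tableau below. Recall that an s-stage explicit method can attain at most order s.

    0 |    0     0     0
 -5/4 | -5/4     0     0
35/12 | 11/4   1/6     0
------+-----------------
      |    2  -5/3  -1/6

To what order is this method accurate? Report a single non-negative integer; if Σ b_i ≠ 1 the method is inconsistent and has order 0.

0

b = (2, -5/3, -1/6)
c = (0, -5/4, 35/12)
Ac = (0, 0, -5/24)
Σ b_i: 2·1 + (-5/3)·1 + (-1/6)·1 = 1/6 ≠ 1 ⇒ order 0.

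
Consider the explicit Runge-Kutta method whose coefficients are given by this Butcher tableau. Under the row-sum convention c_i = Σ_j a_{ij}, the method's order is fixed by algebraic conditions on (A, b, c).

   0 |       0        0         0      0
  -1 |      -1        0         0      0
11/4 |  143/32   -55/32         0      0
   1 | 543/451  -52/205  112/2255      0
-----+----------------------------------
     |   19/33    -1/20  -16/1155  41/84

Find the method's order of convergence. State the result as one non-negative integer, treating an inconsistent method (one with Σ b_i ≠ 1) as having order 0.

b = (19/33, -1/20, -16/1155, 41/84)
c = (0, -1, 11/4, 1)
Ac = (0, 0, 55/32, 16/41)
Σ b_i: 19/33·1 + (-1/20)·1 + (-16/1155)·1 + 41/84·1 = 1 ✓
b·c: (-1/20)·(-1) + (-16/1155)·11/4 + 41/84·1 = 1/2 ✓
b·c²: (-1/20)·1 + (-16/1155)·121/16 + 41/84·1 = 1/3 ✓
b·Ac: (-16/1155)·55/32 + 41/84·16/41 = 1/6 ✓
b·c³: (-1/20)·(-1) + (-16/1155)·1331/64 + 41/84·1 = 1/4 ✓
b·(c∘Ac): (-16/1155)·605/128 + 41/84·16/41 = 1/8 ✓
b·Ac²: (-16/1155)·(-55/32) + 41/84·5/41 = 1/12 ✓
b·A²c: 41/84·7/82 = 1/24 ✓; 4 stages ⇒ order 4.

4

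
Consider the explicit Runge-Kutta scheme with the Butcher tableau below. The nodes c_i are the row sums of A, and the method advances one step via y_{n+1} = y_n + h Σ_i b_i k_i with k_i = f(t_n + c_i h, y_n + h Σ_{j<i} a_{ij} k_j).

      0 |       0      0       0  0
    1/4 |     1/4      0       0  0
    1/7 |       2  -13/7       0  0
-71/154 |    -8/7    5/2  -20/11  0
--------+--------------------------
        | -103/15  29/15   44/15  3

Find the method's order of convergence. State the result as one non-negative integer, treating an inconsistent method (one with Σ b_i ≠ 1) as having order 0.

b = (-103/15, 29/15, 44/15, 3)
c = (0, 1/4, 1/7, -71/154)
Ac = (0, 0, -13/28, 225/616)
Σ b_i: (-103/15)·1 + 29/15·1 + 44/15·1 + 3·1 = 1 ✓
b·c: 29/15·1/4 + 44/15·1/7 + 3·(-71/154) = -2221/4620 ≠ 1/2 ⇒ order 1.

1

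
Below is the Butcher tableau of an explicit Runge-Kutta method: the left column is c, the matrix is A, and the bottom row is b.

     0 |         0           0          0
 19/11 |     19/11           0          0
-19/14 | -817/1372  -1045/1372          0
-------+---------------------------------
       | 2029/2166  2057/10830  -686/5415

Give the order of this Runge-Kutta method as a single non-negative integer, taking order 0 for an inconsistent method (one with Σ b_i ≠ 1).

3

b = (2029/2166, 2057/10830, -686/5415)
c = (0, 19/11, -19/14)
Ac = (0, 0, -1805/1372)
Σ b_i: 2029/2166·1 + 2057/10830·1 + (-686/5415)·1 = 1 ✓
b·c: 2057/10830·19/11 + (-686/5415)·(-19/14) = 1/2 ✓
b·c²: 2057/10830·361/121 + (-686/5415)·361/196 = 1/3 ✓
b·Ac: (-686/5415)·(-1805/1372) = 1/6 ✓; 3 stages ⇒ order 3.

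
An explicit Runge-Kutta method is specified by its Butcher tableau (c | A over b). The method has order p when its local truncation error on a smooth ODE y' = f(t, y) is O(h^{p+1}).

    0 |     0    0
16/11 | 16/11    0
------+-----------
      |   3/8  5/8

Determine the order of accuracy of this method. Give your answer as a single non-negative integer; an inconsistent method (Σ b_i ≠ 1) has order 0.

b = (3/8, 5/8)
c = (0, 16/11)
Σ b_i: 3/8·1 + 5/8·1 = 1 ✓
b·c: 5/8·16/11 = 10/11 ≠ 1/2 ⇒ order 1.

1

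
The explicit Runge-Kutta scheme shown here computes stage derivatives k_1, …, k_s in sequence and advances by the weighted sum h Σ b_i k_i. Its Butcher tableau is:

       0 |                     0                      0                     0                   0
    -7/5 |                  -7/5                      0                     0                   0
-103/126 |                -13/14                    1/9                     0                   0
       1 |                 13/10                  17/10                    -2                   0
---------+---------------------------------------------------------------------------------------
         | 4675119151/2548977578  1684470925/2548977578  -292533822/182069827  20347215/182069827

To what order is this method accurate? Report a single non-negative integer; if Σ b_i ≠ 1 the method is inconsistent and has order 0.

3

b = (4675119151/2548977578, 1684470925/2548977578, -292533822/182069827, 20347215/182069827)
c = (0, -7/5, -103/126, 1)
Ac = (0, 0, -7/45, -2347/3150)
Σ b_i: 4675119151/2548977578·1 + 1684470925/2548977578·1 + (-292533822/182069827)·1 + 20347215/182069827·1 = 1 ✓
b·c: 1684470925/2548977578·(-7/5) + (-292533822/182069827)·(-103/126) + 20347215/182069827·1 = 1/2 ✓
b·c²: 1684470925/2548977578·49/25 + (-292533822/182069827)·10609/15876 + 20347215/182069827·1 = 1/3 ✓
b·Ac: (-292533822/182069827)·(-7/45) + 20347215/182069827·(-2347/3150) = 1/6 ✓
b·c³: 1684470925/2548977578·(-343/125) + (-292533822/182069827)·(-1092727/2000376) + 20347215/182069827·1 = -567035251519/688223946060 ≠ 1/4 ⇒ order 3.
b·(c∘Ac): (-292533822/182069827)·103/810 + 20347215/182069827·(-2347/3150) = -523590353/1820698270 ≠ 1/8
b·Ac²: (-292533822/182069827)·49/225 + 20347215/182069827·990026/496125 = -21833418896/172055986515 ≠ 1/12
b·A²c: 20347215/182069827·14/45 = 18990734/546209481 ≠ 1/24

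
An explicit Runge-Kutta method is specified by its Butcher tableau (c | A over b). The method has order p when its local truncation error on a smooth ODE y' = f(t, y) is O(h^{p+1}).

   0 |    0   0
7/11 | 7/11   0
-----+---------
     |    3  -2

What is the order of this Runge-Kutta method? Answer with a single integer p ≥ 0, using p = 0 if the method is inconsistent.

b = (3, -2)
c = (0, 7/11)
Σ b_i: 3·1 + (-2)·1 = 1 ✓
b·c: (-2)·7/11 = -14/11 ≠ 1/2 ⇒ order 1.

1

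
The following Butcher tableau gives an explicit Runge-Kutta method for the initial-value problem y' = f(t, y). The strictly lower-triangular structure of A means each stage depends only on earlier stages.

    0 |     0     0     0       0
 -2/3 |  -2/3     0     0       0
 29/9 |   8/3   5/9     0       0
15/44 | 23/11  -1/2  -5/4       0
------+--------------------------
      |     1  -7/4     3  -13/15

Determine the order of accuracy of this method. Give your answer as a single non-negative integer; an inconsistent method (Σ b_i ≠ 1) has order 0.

0

b = (1, -7/4, 3, -13/15)
c = (0, -2/3, 29/9, 15/44)
Ac = (0, 0, -10/27, -133/36)
Σ b_i: 1·1 + (-7/4)·1 + 3·1 + (-13/15)·1 = 83/60 ≠ 1 ⇒ order 0.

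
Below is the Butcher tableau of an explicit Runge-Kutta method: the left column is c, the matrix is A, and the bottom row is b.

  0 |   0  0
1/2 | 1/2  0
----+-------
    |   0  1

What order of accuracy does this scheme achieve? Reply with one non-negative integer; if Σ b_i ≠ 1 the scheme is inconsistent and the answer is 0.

b = (0, 1)
c = (0, 1/2)
Σ b_i: 1·1 = 1 ✓
b·c: 1·1/2 = 1/2 ✓; 2 stages ⇒ order 2.

2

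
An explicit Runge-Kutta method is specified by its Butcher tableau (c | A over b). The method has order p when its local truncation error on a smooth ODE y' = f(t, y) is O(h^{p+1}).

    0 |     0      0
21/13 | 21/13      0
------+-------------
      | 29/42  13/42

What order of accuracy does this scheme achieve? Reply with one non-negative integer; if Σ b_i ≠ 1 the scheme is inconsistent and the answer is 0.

2

b = (29/42, 13/42)
c = (0, 21/13)
Σ b_i: 29/42·1 + 13/42·1 = 1 ✓
b·c: 13/42·21/13 = 1/2 ✓; 2 stages ⇒ order 2.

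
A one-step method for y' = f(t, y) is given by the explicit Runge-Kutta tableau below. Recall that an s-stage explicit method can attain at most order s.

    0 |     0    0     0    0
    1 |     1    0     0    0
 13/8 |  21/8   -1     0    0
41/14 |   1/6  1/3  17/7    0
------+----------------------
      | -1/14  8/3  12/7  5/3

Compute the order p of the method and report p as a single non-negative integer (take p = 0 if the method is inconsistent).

b = (-1/14, 8/3, 12/7, 5/3)
c = (0, 1, 13/8, 41/14)
Ac = (0, 0, -1, 719/168)
Σ b_i: (-1/14)·1 + 8/3·1 + 12/7·1 + 5/3·1 = 251/42 ≠ 1 ⇒ order 0.

0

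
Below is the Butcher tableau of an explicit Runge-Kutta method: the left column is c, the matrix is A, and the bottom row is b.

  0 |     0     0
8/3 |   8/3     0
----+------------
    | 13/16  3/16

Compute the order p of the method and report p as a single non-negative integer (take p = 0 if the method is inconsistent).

2

b = (13/16, 3/16)
c = (0, 8/3)
Σ b_i: 13/16·1 + 3/16·1 = 1 ✓
b·c: 3/16·8/3 = 1/2 ✓; 2 stages ⇒ order 2.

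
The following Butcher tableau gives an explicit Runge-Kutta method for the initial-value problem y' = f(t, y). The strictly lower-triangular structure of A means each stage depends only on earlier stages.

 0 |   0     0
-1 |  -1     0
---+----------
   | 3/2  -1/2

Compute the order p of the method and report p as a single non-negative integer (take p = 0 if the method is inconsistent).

2

b = (3/2, -1/2)
c = (0, -1)
Σ b_i: 3/2·1 + (-1/2)·1 = 1 ✓
b·c: (-1/2)·(-1) = 1/2 ✓; 2 stages ⇒ order 2.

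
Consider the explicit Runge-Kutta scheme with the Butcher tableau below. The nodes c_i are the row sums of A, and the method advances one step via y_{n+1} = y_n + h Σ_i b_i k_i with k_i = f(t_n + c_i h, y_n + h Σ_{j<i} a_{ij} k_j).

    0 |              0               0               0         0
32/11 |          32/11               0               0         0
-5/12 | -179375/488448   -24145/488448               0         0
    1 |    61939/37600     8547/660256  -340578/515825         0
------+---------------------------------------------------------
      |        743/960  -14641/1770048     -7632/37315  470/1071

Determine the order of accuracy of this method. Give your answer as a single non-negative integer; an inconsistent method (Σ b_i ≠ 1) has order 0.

b = (743/960, -14641/1770048, -7632/37315, 470/1071)
c = (0, 32/11, -5/12, 1)
Ac = (0, 0, -2195/15264, 147/470)
Σ b_i: 743/960·1 + (-14641/1770048)·1 + (-7632/37315)·1 + 470/1071·1 = 1 ✓
b·c: (-14641/1770048)·32/11 + (-7632/37315)·(-5/12) + 470/1071·1 = 1/2 ✓
b·c²: (-14641/1770048)·1024/121 + (-7632/37315)·25/144 + 470/1071·1 = 1/3 ✓
b·Ac: (-7632/37315)·(-2195/15264) + 470/1071·147/470 = 1/6 ✓
b·c³: (-14641/1770048)·32768/1331 + (-7632/37315)·(-125/1728) + 470/1071·1 = 1/4 ✓
b·(c∘Ac): (-7632/37315)·10975/183168 + 470/1071·147/470 = 1/8 ✓
b·Ac²: (-7632/37315)·(-2195/5247) + 470/1071·(-21/4136) = 1/12 ✓
b·A²c: 470/1071·357/3760 = 1/24 ✓; 4 stages ⇒ order 4.

4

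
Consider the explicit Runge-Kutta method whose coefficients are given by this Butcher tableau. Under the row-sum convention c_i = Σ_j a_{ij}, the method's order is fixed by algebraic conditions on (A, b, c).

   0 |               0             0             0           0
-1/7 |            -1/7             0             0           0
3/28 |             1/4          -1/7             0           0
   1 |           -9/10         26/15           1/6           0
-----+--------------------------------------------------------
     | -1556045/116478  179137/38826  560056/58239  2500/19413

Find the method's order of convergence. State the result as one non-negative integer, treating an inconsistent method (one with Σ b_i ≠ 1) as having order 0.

3

b = (-1556045/116478, 179137/38826, 560056/58239, 2500/19413)
c = (0, -1/7, 3/28, 1)
Ac = (0, 0, 1/49, -193/840)
Σ b_i: (-1556045/116478)·1 + 179137/38826·1 + 560056/58239·1 + 2500/19413·1 = 1 ✓
b·c: 179137/38826·(-1/7) + 560056/58239·3/28 + 2500/19413·1 = 1/2 ✓
b·c²: 179137/38826·1/49 + 560056/58239·9/784 + 2500/19413·1 = 1/3 ✓
b·Ac: 560056/58239·1/49 + 2500/19413·(-193/840) = 1/6 ✓
b·c³: 179137/38826·(-1/343) + 560056/58239·27/21952 + 2500/19413·1 = 138235/1087128 ≠ 1/4 ⇒ order 3.
b·(c∘Ac): 560056/58239·3/1372 + 2500/19413·(-193/840) = -48863/5707422 ≠ 1/8
b·Ac²: 560056/58239·(-1/343) + 2500/19413·877/23520 = -25259/1087128 ≠ 1/12
b·A²c: 2500/19413·1/294 = 1250/2853711 ≠ 1/24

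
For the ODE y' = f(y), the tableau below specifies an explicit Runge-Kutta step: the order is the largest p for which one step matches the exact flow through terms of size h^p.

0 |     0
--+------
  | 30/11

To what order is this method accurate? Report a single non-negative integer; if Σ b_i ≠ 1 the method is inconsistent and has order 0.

0

b = (30/11)
c = (0)
Σ b_i: 30/11·1 = 30/11 ≠ 1 ⇒ order 0.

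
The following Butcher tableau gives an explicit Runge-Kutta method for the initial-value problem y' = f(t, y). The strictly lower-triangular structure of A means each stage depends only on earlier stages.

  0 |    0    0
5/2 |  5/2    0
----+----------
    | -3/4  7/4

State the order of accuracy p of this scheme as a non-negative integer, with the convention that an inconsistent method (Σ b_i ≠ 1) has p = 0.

1

b = (-3/4, 7/4)
c = (0, 5/2)
Σ b_i: (-3/4)·1 + 7/4·1 = 1 ✓
b·c: 7/4·5/2 = 35/8 ≠ 1/2 ⇒ order 1.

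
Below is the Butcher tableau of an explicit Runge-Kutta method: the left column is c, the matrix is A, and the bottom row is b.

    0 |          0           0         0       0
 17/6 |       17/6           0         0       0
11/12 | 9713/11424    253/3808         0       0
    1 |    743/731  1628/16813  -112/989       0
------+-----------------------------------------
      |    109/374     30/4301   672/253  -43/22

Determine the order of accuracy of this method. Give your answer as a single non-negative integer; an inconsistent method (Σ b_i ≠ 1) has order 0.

b = (109/374, 30/4301, 672/253, -43/22)
c = (0, 17/6, 11/12, 1)
Ac = (0, 0, 253/1344, 22/129)
Σ b_i: 109/374·1 + 30/4301·1 + 672/253·1 + (-43/22)·1 = 1 ✓
b·c: 30/4301·17/6 + 672/253·11/12 + (-43/22)·1 = 1/2 ✓
b·c²: 30/4301·289/36 + 672/253·121/144 + (-43/22)·1 = 1/3 ✓
b·Ac: 672/253·253/1344 + (-43/22)·22/129 = 1/6 ✓
b·c³: 30/4301·4913/216 + 672/253·1331/1728 + (-43/22)·1 = 1/4 ✓
b·(c∘Ac): 672/253·2783/16128 + (-43/22)·22/129 = 1/8 ✓
b·Ac²: 672/253·4301/8064 + (-43/22)·88/129 = 1/12 ✓
b·A²c: (-43/22)·(-11/516) = 1/24 ✓; 4 stages ⇒ order 4.

4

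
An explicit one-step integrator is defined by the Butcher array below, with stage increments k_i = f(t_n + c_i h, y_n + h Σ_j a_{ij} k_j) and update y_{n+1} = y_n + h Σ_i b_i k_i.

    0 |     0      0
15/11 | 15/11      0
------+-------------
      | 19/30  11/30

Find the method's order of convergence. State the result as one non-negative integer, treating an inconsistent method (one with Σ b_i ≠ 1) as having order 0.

b = (19/30, 11/30)
c = (0, 15/11)
Σ b_i: 19/30·1 + 11/30·1 = 1 ✓
b·c: 11/30·15/11 = 1/2 ✓; 2 stages ⇒ order 2.

2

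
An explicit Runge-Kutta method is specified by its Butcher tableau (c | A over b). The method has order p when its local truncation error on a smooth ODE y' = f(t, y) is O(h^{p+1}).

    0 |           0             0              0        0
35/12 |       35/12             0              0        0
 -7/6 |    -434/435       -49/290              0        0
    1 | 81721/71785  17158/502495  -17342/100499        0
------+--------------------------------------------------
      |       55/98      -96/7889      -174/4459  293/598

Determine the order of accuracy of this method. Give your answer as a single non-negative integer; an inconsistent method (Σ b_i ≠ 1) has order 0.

b = (55/98, -96/7889, -174/4459, 293/598)
c = (0, 35/12, -7/6, 1)
Ac = (0, 0, -343/696, 529/1758)
Σ b_i: 55/98·1 + (-96/7889)·1 + (-174/4459)·1 + 293/598·1 = 1 ✓
b·c: (-96/7889)·35/12 + (-174/4459)·(-7/6) + 293/598·1 = 1/2 ✓
b·c²: (-96/7889)·1225/144 + (-174/4459)·49/36 + 293/598·1 = 1/3 ✓
b·Ac: (-174/4459)·(-343/696) + 293/598·529/1758 = 1/6 ✓
b·c³: (-96/7889)·42875/1728 + (-174/4459)·(-343/216) + 293/598·1 = 1/4 ✓
b·(c∘Ac): (-174/4459)·2401/4176 + 293/598·529/1758 = 1/8 ✓
b·Ac²: (-174/4459)·(-12005/8352) + 293/598·391/7032 = 1/12 ✓
b·A²c: 293/598·299/3516 = 1/24 ✓; 4 stages ⇒ order 4.

4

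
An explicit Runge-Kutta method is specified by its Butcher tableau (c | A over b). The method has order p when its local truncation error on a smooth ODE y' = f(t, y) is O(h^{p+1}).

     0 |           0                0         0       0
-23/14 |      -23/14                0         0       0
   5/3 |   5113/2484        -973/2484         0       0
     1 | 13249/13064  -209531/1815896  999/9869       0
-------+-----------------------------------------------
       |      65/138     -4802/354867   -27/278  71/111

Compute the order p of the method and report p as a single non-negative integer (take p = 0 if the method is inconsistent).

4

b = (65/138, -4802/354867, -27/278, 71/111)
c = (0, -23/14, 5/3, 1)
Ac = (0, 0, 139/216, 407/1136)
Σ b_i: 65/138·1 + (-4802/354867)·1 + (-27/278)·1 + 71/111·1 = 1 ✓
b·c: (-4802/354867)·(-23/14) + (-27/278)·5/3 + 71/111·1 = 1/2 ✓
b·c²: (-4802/354867)·529/196 + (-27/278)·25/9 + 71/111·1 = 1/3 ✓
b·Ac: (-27/278)·139/216 + 71/111·407/1136 = 1/6 ✓
b·c³: (-4802/354867)·(-12167/2744) + (-27/278)·125/27 + 71/111·1 = 1/4 ✓
b·(c∘Ac): (-27/278)·695/648 + 71/111·407/1136 = 1/8 ✓
b·Ac²: (-27/278)·(-3197/3024) + 71/111·(-481/15904) = 1/12 ✓
b·A²c: 71/111·37/568 = 1/24 ✓; 4 stages ⇒ order 4.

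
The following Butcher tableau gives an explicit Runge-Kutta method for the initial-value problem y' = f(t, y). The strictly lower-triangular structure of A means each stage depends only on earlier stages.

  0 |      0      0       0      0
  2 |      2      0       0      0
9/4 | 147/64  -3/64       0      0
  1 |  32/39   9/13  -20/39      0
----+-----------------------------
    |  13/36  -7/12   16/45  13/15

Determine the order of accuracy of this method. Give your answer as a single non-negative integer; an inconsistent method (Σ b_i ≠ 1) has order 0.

4

b = (13/36, -7/12, 16/45, 13/15)
c = (0, 2, 9/4, 1)
Ac = (0, 0, -3/32, 3/13)
Σ b_i: 13/36·1 + (-7/12)·1 + 16/45·1 + 13/15·1 = 1 ✓
b·c: (-7/12)·2 + 16/45·9/4 + 13/15·1 = 1/2 ✓
b·c²: (-7/12)·4 + 16/45·81/16 + 13/15·1 = 1/3 ✓
b·Ac: 16/45·(-3/32) + 13/15·3/13 = 1/6 ✓
b·c³: (-7/12)·8 + 16/45·729/64 + 13/15·1 = 1/4 ✓
b·(c∘Ac): 16/45·(-27/128) + 13/15·3/13 = 1/8 ✓
b·Ac²: 16/45·(-3/16) + 13/15·9/52 = 1/12 ✓
b·A²c: 13/15·5/104 = 1/24 ✓; 4 stages ⇒ order 4.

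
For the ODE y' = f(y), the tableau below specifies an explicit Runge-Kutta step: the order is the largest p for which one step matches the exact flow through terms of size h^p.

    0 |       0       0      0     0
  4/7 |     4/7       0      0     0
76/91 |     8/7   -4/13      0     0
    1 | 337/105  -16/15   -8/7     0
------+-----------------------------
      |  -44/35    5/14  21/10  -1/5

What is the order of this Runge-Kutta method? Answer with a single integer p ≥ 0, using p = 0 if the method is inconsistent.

1

b = (-44/35, 5/14, 21/10, -1/5)
c = (0, 4/7, 76/91, 1)
Ac = (0, 0, -16/91, -14944/9555)
Σ b_i: (-44/35)·1 + 5/14·1 + 21/10·1 + (-1/5)·1 = 1 ✓
b·c: 5/14·4/7 + 21/10·76/91 + (-1/5)·1 = 5599/3185 ≠ 1/2 ⇒ order 1.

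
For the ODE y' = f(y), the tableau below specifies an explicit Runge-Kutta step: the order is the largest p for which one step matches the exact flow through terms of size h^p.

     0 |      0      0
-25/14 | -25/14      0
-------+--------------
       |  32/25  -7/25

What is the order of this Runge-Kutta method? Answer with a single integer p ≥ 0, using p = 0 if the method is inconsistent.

2

b = (32/25, -7/25)
c = (0, -25/14)
Σ b_i: 32/25·1 + (-7/25)·1 = 1 ✓
b·c: (-7/25)·(-25/14) = 1/2 ✓; 2 stages ⇒ order 2.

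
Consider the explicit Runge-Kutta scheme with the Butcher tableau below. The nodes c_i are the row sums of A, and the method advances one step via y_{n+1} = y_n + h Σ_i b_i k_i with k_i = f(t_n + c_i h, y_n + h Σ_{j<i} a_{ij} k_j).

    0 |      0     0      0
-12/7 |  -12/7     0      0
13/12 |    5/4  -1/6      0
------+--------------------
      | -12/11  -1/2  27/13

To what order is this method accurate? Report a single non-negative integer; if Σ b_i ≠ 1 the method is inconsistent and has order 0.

0

b = (-12/11, -1/2, 27/13)
c = (0, -12/7, 13/12)
Ac = (0, 0, 2/7)
Σ b_i: (-12/11)·1 + (-1/2)·1 + 27/13·1 = 139/286 ≠ 1 ⇒ order 0.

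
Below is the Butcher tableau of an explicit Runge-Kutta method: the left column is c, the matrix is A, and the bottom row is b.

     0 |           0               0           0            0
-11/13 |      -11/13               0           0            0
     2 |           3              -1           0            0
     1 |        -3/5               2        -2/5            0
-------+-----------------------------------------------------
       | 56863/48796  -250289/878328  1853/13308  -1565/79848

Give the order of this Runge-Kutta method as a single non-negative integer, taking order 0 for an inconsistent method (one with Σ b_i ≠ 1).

3

b = (56863/48796, -250289/878328, 1853/13308, -1565/79848)
c = (0, -11/13, 2, 1)
Ac = (0, 0, 11/13, -162/65)
Σ b_i: 56863/48796·1 + (-250289/878328)·1 + 1853/13308·1 + (-1565/79848)·1 = 1 ✓
b·c: (-250289/878328)·(-11/13) + 1853/13308·2 + (-1565/79848)·1 = 1/2 ✓
b·c²: (-250289/878328)·121/169 + 1853/13308·4 + (-1565/79848)·1 = 1/3 ✓
b·Ac: 1853/13308·11/13 + (-1565/79848)·(-162/65) = 1/6 ✓
b·c³: (-250289/878328)·(-1331/2197) + 1853/13308·8 + (-1565/79848)·1 = 54797/43251 ≠ 1/4 ⇒ order 3.
b·(c∘Ac): 1853/13308·22/13 + (-1565/79848)·(-162/65) = 49217/173004 ≠ 1/8
b·Ac²: 1853/13308·(-121/169) + (-1565/79848)·(-142/845) = -12508/129753 ≠ 1/12
b·A²c: (-1565/79848)·(-22/65) = 3443/519012 ≠ 1/24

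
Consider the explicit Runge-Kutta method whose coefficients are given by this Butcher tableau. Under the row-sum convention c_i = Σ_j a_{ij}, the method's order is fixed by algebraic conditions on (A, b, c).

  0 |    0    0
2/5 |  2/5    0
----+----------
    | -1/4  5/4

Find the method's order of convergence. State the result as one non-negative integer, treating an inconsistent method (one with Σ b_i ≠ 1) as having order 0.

2

b = (-1/4, 5/4)
c = (0, 2/5)
Σ b_i: (-1/4)·1 + 5/4·1 = 1 ✓
b·c: 5/4·2/5 = 1/2 ✓; 2 stages ⇒ order 2.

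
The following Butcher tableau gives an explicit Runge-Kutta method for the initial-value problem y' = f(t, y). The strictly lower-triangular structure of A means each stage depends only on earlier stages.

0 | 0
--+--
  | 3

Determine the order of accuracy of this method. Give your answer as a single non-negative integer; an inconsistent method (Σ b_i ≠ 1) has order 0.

0

b = (3)
c = (0)
Σ b_i: 3·1 = 3 ≠ 1 ⇒ order 0.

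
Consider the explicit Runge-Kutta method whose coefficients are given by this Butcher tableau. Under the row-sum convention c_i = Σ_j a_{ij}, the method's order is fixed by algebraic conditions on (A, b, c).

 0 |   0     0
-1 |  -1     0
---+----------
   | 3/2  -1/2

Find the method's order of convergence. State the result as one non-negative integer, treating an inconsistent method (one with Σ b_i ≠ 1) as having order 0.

b = (3/2, -1/2)
c = (0, -1)
Σ b_i: 3/2·1 + (-1/2)·1 = 1 ✓
b·c: (-1/2)·(-1) = 1/2 ✓; 2 stages ⇒ order 2.

2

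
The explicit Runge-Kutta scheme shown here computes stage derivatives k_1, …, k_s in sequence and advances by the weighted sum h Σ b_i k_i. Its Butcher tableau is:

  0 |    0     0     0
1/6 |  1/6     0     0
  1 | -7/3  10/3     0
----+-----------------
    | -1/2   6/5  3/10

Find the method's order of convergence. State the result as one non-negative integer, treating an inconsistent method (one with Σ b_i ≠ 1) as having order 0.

3

b = (-1/2, 6/5, 3/10)
c = (0, 1/6, 1)
Ac = (0, 0, 5/9)
Σ b_i: (-1/2)·1 + 6/5·1 + 3/10·1 = 1 ✓
b·c: 6/5·1/6 + 3/10·1 = 1/2 ✓
b·c²: 6/5·1/36 + 3/10·1 = 1/3 ✓
b·Ac: 3/10·5/9 = 1/6 ✓; 3 stages ⇒ order 3.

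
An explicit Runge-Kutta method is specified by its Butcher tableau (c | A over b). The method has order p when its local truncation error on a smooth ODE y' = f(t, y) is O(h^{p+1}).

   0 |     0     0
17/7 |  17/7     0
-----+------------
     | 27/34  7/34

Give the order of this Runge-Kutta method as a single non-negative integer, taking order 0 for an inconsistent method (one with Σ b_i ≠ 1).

b = (27/34, 7/34)
c = (0, 17/7)
Σ b_i: 27/34·1 + 7/34·1 = 1 ✓
b·c: 7/34·17/7 = 1/2 ✓; 2 stages ⇒ order 2.

2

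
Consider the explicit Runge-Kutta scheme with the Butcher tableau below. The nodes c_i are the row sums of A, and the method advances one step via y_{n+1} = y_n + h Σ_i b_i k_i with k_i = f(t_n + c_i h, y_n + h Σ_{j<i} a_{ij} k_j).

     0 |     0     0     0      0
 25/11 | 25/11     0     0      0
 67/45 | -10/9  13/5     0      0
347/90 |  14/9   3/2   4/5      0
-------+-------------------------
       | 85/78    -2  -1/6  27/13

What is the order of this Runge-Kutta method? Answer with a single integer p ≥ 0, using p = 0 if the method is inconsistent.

1

b = (85/78, -2, -1/6, 27/13)
c = (0, 25/11, 67/45, 347/90)
Ac = (0, 0, 65/11, 22771/4950)
Σ b_i: 85/78·1 + (-2)·1 + (-1/6)·1 + 27/13·1 = 1 ✓
b·c: (-2)·25/11 + (-1/6)·67/45 + 27/13·347/90 = 62048/19305 ≠ 1/2 ⇒ order 1.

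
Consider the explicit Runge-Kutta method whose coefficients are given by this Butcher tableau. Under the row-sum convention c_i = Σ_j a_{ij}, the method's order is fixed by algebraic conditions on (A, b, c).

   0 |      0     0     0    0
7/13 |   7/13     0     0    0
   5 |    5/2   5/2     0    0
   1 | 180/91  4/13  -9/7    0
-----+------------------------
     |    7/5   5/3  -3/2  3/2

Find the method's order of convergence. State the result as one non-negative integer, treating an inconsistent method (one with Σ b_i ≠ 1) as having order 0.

0

b = (7/5, 5/3, -3/2, 3/2)
c = (0, 7/13, 5, 1)
Ac = (0, 0, 35/26, -7409/1183)
Σ b_i: 7/5·1 + 5/3·1 + (-3/2)·1 + 3/2·1 = 46/15 ≠ 1 ⇒ order 0.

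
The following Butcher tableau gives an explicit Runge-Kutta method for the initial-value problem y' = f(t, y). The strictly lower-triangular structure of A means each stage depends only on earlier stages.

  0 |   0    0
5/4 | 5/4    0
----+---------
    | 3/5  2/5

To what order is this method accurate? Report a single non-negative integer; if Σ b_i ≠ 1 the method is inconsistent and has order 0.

2

b = (3/5, 2/5)
c = (0, 5/4)
Σ b_i: 3/5·1 + 2/5·1 = 1 ✓
b·c: 2/5·5/4 = 1/2 ✓; 2 stages ⇒ order 2.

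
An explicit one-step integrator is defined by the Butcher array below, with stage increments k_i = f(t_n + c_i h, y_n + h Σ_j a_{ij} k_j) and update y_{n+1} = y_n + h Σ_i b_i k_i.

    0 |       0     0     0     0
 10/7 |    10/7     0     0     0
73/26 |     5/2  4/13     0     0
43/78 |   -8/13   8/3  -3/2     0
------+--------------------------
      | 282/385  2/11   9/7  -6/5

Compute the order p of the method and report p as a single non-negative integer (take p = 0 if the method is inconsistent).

1

b = (282/385, 2/11, 9/7, -6/5)
c = (0, 10/7, 73/26, 43/78)
Ac = (0, 0, 40/91, -439/1092)
Σ b_i: 282/385·1 + 2/11·1 + 9/7·1 + (-6/5)·1 = 1 ✓
b·c: 2/11·10/7 + 9/7·73/26 + (-6/5)·43/78 = 32113/10010 ≠ 1/2 ⇒ order 1.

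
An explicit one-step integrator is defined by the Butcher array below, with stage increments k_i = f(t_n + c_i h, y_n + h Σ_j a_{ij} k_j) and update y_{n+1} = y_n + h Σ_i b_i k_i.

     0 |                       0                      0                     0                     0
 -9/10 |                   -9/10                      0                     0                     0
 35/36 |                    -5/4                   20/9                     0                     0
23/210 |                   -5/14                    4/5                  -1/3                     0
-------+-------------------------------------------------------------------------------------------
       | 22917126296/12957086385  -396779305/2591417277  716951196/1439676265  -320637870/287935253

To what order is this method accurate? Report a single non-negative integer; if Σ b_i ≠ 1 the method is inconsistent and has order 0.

b = (22917126296/12957086385, -396779305/2591417277, 716951196/1439676265, -320637870/287935253)
c = (0, -9/10, 35/36, 23/210)
Ac = (0, 0, -2, -2819/2700)
Σ b_i: 22917126296/12957086385·1 + (-396779305/2591417277)·1 + 716951196/1439676265·1 + (-320637870/287935253)·1 = 1 ✓
b·c: (-396779305/2591417277)·(-9/10) + 716951196/1439676265·35/36 + (-320637870/287935253)·23/210 = 1/2 ✓
b·c²: (-396779305/2591417277)·81/100 + 716951196/1439676265·1225/1296 + (-320637870/287935253)·529/44100 = 1/3 ✓
b·Ac: 716951196/1439676265·(-2) + (-320637870/287935253)·(-2819/2700) = 1/6 ✓
b·c³: (-396779305/2591417277)·(-729/1000) + 716951196/1439676265·42875/46656 + (-320637870/287935253)·12167/9261000 = 12359675736739/21767905126800 ≠ 1/4 ⇒ order 3.
b·(c∘Ac): 716951196/1439676265·(-35/18) + (-320637870/287935253)·(-64837/567000) = -217934192287/259141727700 ≠ 1/8
b·Ac²: 716951196/1439676265·9/5 + (-320637870/287935253)·161803/486000 = 163461359939/310970073240 ≠ 1/12
b·A²c: (-320637870/287935253)·2/3 = -213758580/287935253 ≠ 1/24

3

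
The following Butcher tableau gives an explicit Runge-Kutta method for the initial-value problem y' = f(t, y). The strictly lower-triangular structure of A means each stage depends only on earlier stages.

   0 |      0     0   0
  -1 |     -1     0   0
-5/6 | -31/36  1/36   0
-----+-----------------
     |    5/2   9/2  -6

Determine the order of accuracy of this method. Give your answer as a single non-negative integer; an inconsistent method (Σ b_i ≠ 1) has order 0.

b = (5/2, 9/2, -6)
c = (0, -1, -5/6)
Ac = (0, 0, -1/36)
Σ b_i: 5/2·1 + 9/2·1 + (-6)·1 = 1 ✓
b·c: 9/2·(-1) + (-6)·(-5/6) = 1/2 ✓
b·c²: 9/2·1 + (-6)·25/36 = 1/3 ✓
b·Ac: (-6)·(-1/36) = 1/6 ✓; 3 stages ⇒ order 3.

3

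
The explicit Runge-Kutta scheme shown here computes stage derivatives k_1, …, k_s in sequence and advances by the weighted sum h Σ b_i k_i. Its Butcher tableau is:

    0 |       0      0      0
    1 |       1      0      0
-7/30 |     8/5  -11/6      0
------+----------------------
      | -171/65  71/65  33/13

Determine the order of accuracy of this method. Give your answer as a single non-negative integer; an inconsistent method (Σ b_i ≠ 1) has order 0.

2

b = (-171/65, 71/65, 33/13)
c = (0, 1, -7/30)
Ac = (0, 0, -11/6)
Σ b_i: (-171/65)·1 + 71/65·1 + 33/13·1 = 1 ✓
b·c: 71/65·1 + 33/13·(-7/30) = 1/2 ✓
b·c²: 71/65·1 + 33/13·49/900 = 4799/3900 ≠ 1/3 ⇒ order 2.
b·Ac: 33/13·(-11/6) = -121/26 ≠ 1/6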